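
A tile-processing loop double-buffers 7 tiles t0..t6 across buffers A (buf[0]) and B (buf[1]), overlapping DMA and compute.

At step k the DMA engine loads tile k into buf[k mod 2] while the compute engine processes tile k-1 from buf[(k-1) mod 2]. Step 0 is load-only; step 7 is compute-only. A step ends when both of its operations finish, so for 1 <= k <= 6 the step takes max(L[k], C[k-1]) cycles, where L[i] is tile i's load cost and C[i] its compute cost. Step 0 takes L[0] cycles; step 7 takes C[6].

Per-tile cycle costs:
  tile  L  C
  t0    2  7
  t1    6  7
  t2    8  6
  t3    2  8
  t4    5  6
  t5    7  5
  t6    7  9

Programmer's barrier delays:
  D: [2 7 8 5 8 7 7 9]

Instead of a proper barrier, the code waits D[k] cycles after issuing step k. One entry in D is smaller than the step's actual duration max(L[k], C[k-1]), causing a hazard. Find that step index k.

hazard at step 3

step 0: need L[0]=2 = 2; D[0]=2 ok
step 1: need max(L[1]=6,C[0]=7) = 7; D[1]=7 ok
step 2: need max(L[2]=8,C[1]=7) = 8; D[2]=8 ok
step 3: need max(L[3]=2,C[2]=6) = 6; D[3]=5 SHORT
step 4: need max(L[4]=5,C[3]=8) = 8; D[4]=8 ok
step 5: need max(L[5]=7,C[4]=6) = 7; D[5]=7 ok
step 6: need max(L[6]=7,C[5]=5) = 7; D[6]=7 ok
step 7: need C[6]=9 = 9; D[7]=9 ok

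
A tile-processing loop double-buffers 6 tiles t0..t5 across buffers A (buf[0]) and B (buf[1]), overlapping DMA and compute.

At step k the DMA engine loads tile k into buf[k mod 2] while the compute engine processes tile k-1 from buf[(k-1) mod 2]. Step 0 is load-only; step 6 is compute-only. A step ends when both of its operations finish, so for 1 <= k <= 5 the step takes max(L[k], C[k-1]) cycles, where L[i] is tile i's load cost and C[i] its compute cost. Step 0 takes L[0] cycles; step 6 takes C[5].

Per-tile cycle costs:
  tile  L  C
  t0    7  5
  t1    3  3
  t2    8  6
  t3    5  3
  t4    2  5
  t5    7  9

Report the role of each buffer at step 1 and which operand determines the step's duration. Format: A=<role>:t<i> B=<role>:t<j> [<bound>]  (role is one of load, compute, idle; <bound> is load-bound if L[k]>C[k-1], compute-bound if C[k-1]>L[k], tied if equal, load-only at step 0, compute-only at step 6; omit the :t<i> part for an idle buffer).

step 1: A=compute:t0 B=load:t1 [compute-bound]

[0] DMA t0→A (7c) ∥ CU idle ⇒ 7c, clock 7
[1] DMA t1→B (3c) ∥ CU A:t0 (5c) ⇒ 5c, clock 12
[2] DMA t2→A (8c) ∥ CU B:t1 (3c) ⇒ 8c, clock 20
[3] DMA t3→B (5c) ∥ CU A:t2 (6c) ⇒ 6c, clock 26
[4] DMA t4→A (2c) ∥ CU B:t3 (3c) ⇒ 3c, clock 29
[5] DMA t5→B (7c) ∥ CU A:t4 (5c) ⇒ 7c, clock 36
[6] DMA idle ∥ CU B:t5 (9c) ⇒ 9c, clock 45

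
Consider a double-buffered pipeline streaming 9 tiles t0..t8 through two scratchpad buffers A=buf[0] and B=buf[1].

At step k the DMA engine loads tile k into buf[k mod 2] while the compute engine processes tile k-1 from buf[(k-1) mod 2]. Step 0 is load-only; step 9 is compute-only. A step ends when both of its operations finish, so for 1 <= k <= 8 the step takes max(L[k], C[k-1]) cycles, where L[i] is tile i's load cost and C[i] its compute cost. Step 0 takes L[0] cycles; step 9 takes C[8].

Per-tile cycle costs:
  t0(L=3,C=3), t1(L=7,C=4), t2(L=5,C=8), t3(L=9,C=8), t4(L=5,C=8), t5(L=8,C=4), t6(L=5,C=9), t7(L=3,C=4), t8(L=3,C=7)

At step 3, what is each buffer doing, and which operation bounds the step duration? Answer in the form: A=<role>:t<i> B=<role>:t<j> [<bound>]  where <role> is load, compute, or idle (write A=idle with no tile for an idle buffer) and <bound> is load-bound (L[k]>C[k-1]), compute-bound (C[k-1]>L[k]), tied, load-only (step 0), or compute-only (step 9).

step 3: A=compute:t2 B=load:t3 [load-bound]

[0] DMA t0→A (3c) ∥ CU idle ⇒ 3c, clock 3
[1] DMA t1→B (7c) ∥ CU A:t0 (3c) ⇒ 7c, clock 10
[2] DMA t2→A (5c) ∥ CU B:t1 (4c) ⇒ 5c, clock 15
[3] DMA t3→B (9c) ∥ CU A:t2 (8c) ⇒ 9c, clock 24
[4] DMA t4→A (5c) ∥ CU B:t3 (8c) ⇒ 8c, clock 32
[5] DMA t5→B (8c) ∥ CU A:t4 (8c) ⇒ 8c, clock 40
[6] DMA t6→A (5c) ∥ CU B:t5 (4c) ⇒ 5c, clock 45
[7] DMA t7→B (3c) ∥ CU A:t6 (9c) ⇒ 9c, clock 54
[8] DMA t8→A (3c) ∥ CU B:t7 (4c) ⇒ 4c, clock 58
[9] DMA idle ∥ CU A:t8 (7c) ⇒ 7c, clock 65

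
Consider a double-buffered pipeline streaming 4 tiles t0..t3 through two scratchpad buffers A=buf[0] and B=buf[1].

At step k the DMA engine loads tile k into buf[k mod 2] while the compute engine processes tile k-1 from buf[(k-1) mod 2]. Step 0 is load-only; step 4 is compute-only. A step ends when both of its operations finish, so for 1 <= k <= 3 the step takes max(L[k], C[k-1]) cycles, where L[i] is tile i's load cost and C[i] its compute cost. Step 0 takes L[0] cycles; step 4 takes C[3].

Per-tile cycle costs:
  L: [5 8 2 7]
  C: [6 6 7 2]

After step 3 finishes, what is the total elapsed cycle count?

  0. 5=5c; end=5; A:t0 B:-
  1. max(8,6)=8c; end=13; A:t0 B:t1
  2. max(2,6)=6c; end=19; A:t2 B:t1
  3. max(7,7)=7c; end=26; A:t2 B:t3
  4. 2=2c; end=28; A:t2 B:t3

end_cycle[3] = 26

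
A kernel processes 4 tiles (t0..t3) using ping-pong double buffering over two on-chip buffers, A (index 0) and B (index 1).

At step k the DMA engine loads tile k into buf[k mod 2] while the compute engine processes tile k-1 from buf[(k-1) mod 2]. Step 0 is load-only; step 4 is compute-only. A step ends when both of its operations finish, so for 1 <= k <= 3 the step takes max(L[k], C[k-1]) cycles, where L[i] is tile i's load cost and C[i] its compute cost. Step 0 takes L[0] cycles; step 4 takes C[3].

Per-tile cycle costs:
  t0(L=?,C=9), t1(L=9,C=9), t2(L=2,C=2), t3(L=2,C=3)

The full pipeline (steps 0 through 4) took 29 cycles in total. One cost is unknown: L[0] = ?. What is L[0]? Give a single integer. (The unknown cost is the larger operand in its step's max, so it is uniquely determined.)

step 0 → dur = L[0]=? = L[0]  (unknown; binding)
step 1 → dur = max(L[1]=9, C[0]=9) = 9
step 2 → dur = max(L[2]=2, C[1]=9) = 9
step 3 → dur = max(L[3]=2, C[2]=2) = 2
step 4 → dur = C[3]=3 = 3
sum of known step durations = 23
dur[0] = total - known = 29 - 23 = 6
L[0] is the binding max in step 0, so L[0] = dur[0] = 6

L[0] = 6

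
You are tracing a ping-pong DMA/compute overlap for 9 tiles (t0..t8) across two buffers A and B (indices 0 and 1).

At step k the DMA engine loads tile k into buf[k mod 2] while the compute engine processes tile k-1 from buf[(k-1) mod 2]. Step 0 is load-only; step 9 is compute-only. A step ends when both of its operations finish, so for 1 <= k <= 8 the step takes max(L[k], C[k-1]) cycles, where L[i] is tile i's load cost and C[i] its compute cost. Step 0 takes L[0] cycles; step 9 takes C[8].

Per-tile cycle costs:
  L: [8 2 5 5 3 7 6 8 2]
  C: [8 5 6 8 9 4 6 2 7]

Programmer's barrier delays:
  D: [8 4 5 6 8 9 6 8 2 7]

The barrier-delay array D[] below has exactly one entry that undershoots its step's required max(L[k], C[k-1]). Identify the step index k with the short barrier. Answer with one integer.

hazard at step 1

step 0: need L[0]=8 = 8; D[0]=8 ok
step 1: need max(L[1]=2,C[0]=8) = 8; D[1]=4 SHORT
step 2: need max(L[2]=5,C[1]=5) = 5; D[2]=5 ok
step 3: need max(L[3]=5,C[2]=6) = 6; D[3]=6 ok
step 4: need max(L[4]=3,C[3]=8) = 8; D[4]=8 ok
step 5: need max(L[5]=7,C[4]=9) = 9; D[5]=9 ok
step 6: need max(L[6]=6,C[5]=4) = 6; D[6]=6 ok
step 7: need max(L[7]=8,C[6]=6) = 8; D[7]=8 ok
step 8: need max(L[8]=2,C[7]=2) = 2; D[8]=2 ok
step 9: need C[8]=7 = 7; D[9]=7 ok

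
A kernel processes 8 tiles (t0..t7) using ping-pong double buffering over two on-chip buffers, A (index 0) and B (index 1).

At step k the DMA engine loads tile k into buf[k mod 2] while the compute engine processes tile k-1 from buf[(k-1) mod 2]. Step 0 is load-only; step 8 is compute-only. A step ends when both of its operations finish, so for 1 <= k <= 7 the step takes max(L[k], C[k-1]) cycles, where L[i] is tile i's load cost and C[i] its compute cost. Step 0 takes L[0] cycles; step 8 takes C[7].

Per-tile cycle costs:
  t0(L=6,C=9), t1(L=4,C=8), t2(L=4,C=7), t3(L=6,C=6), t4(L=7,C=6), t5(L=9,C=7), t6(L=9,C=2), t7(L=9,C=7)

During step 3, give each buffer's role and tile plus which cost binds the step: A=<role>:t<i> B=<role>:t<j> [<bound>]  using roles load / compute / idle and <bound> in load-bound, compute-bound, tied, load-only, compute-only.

step 3: A=compute:t2 B=load:t3 [compute-bound]

  0. 6=6c; end=6; A:t0 B:-
  1. max(4,9)=9c; end=15; A:t0 B:t1
  2. max(4,8)=8c; end=23; A:t2 B:t1
  3. max(6,7)=7c; end=30; A:t2 B:t3
  4. max(7,6)=7c; end=37; A:t4 B:t3
  5. max(9,6)=9c; end=46; A:t4 B:t5
  6. max(9,7)=9c; end=55; A:t6 B:t5
  7. max(9,2)=9c; end=64; A:t6 B:t7
  8. 7=7c; end=71; A:t6 B:t7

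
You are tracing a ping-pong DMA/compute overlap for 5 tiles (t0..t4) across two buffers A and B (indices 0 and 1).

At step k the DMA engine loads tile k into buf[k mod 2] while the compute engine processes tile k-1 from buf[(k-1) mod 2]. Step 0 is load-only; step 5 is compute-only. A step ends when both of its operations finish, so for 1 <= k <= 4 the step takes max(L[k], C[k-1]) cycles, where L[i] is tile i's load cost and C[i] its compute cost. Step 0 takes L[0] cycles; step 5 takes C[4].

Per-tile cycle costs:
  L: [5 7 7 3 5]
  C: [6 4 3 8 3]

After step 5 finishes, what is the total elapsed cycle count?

  0. 5=5c; end=5; A:t0 B:-
  1. max(7,6)=7c; end=12; A:t0 B:t1
  2. max(7,4)=7c; end=19; A:t2 B:t1
  3. max(3,3)=3c; end=22; A:t2 B:t3
  4. max(5,8)=8c; end=30; A:t4 B:t3
  5. 3=3c; end=33; A:t4 B:t3

end_cycle[5] = 33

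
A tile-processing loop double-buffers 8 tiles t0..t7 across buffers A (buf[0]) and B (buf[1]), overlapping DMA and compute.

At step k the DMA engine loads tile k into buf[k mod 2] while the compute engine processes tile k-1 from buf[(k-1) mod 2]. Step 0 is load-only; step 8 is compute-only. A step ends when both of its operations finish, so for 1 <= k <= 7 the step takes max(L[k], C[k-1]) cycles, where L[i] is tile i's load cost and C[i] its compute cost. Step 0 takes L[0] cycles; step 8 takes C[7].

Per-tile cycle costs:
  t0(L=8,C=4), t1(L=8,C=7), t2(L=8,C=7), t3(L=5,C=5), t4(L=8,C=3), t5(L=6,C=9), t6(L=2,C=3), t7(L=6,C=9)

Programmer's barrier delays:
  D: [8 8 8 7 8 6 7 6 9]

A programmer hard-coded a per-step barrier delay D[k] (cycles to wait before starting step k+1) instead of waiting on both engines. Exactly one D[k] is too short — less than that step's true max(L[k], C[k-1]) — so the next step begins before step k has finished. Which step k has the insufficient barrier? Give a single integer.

k=0 barrier L[0]=8→8c, D[0]=8 ok
k=1 barrier max(L[1]=8,C[0]=4)→8c, D[1]=8 ok
k=2 barrier max(L[2]=8,C[1]=7)→8c, D[2]=8 ok
k=3 barrier max(L[3]=5,C[2]=7)→7c, D[3]=7 ok
k=4 barrier max(L[4]=8,C[3]=5)→8c, D[4]=8 ok
k=5 barrier max(L[5]=6,C[4]=3)→6c, D[5]=6 ok
k=6 barrier max(L[6]=2,C[5]=9)→9c, D[6]=7 SHORT
k=7 barrier max(L[7]=6,C[6]=3)→6c, D[7]=6 ok
k=8 barrier C[7]=9→9c, D[8]=9 ok

hazard at step 6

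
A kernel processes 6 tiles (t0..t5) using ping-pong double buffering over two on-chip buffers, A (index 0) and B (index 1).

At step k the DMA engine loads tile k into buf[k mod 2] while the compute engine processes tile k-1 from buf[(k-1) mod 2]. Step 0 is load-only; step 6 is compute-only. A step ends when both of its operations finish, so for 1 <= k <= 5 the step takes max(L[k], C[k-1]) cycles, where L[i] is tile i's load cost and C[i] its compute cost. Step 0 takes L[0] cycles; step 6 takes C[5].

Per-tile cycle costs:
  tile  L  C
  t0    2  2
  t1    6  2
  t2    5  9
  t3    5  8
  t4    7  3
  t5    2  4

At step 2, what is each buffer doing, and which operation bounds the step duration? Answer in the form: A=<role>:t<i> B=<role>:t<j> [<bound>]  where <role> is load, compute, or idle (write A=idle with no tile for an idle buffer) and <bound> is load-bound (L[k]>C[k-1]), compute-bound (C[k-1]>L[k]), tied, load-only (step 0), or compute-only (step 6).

step 0: L[0]=2 → dur=2, Σ=2 | A=load:t0 B=idle [load-only]
step 1: L[1]=6 C[0]=2 → dur=6, Σ=8 | A=compute:t0 B=load:t1 [load-bound]
step 2: L[2]=5 C[1]=2 → dur=5, Σ=13 | A=load:t2 B=compute:t1 [load-bound]
step 3: L[3]=5 C[2]=9 → dur=9, Σ=22 | A=compute:t2 B=load:t3 [compute-bound]
step 4: L[4]=7 C[3]=8 → dur=8, Σ=30 | A=load:t4 B=compute:t3 [compute-bound]
step 5: L[5]=2 C[4]=3 → dur=3, Σ=33 | A=compute:t4 B=load:t5 [compute-bound]
step 6: C[5]=4 → dur=4, Σ=37 | A=idle B=compute:t5 [compute-only]

step 2: A=load:t2 B=compute:t1 [load-bound]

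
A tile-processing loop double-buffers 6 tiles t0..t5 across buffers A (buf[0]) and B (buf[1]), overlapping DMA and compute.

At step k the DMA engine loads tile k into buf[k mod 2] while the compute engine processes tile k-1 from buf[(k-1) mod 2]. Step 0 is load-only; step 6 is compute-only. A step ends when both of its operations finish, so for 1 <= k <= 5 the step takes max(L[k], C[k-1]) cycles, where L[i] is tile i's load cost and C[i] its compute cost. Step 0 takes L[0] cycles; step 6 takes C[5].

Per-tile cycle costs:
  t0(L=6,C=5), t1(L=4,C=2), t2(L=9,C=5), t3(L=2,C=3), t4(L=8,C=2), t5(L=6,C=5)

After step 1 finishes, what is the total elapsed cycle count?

  0. 6=6c; end=6; A:t0 B:-
  1. max(4,5)=5c; end=11; A:t0 B:t1
  2. max(9,2)=9c; end=20; A:t2 B:t1
  3. max(2,5)=5c; end=25; A:t2 B:t3
  4. max(8,3)=8c; end=33; A:t4 B:t3
  5. max(6,2)=6c; end=39; A:t4 B:t5
  6. 5=5c; end=44; A:t4 B:t5

end_cycle[1] = 11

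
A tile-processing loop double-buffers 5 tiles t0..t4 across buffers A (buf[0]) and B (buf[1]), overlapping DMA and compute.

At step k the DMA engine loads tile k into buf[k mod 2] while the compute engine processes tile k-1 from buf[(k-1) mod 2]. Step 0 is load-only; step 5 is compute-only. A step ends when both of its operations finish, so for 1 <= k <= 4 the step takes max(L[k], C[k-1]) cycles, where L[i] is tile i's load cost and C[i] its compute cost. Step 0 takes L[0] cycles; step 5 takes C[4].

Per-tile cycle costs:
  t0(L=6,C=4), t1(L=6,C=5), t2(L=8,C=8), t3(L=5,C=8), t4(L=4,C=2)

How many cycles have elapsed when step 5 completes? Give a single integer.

k=0 load=t0/6c comp=- wait=6 total=6
k=1 load=t1/6c comp=t0/4c wait=6 total=12
k=2 load=t2/8c comp=t1/5c wait=8 total=20
k=3 load=t3/5c comp=t2/8c wait=8 total=28
k=4 load=t4/4c comp=t3/8c wait=8 total=36
k=5 load=- comp=t4/2c wait=2 total=38

end_cycle[5] = 38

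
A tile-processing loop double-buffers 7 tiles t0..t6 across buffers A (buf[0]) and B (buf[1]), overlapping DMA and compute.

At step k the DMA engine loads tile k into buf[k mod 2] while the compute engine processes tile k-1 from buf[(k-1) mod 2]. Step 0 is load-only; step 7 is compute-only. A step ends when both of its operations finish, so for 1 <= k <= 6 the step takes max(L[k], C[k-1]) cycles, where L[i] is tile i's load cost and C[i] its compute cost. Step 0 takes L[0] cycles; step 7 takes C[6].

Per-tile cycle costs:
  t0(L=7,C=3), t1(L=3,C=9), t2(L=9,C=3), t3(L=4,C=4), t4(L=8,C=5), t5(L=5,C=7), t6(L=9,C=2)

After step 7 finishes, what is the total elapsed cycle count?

end_cycle[7] = 47

[0] DMA t0→A (7c) ∥ CU idle ⇒ 7c, clock 7
[1] DMA t1→B (3c) ∥ CU A:t0 (3c) ⇒ 3c, clock 10
[2] DMA t2→A (9c) ∥ CU B:t1 (9c) ⇒ 9c, clock 19
[3] DMA t3→B (4c) ∥ CU A:t2 (3c) ⇒ 4c, clock 23
[4] DMA t4→A (8c) ∥ CU B:t3 (4c) ⇒ 8c, clock 31
[5] DMA t5→B (5c) ∥ CU A:t4 (5c) ⇒ 5c, clock 36
[6] DMA t6→A (9c) ∥ CU B:t5 (7c) ⇒ 9c, clock 45
[7] DMA idle ∥ CU A:t6 (2c) ⇒ 2c, clock 47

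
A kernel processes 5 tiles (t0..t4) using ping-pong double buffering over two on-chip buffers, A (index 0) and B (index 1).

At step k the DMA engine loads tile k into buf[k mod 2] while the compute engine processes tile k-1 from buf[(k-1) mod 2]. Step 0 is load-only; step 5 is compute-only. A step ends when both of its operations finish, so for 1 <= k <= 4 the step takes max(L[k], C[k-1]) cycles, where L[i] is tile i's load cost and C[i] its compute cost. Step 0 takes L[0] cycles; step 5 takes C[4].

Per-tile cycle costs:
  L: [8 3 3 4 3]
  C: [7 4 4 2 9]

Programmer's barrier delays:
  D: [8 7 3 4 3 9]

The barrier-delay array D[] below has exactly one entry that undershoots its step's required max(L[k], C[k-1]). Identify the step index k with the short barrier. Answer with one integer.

hazard at step 2

k=0 barrier L[0]=8→8c, D[0]=8 ok
k=1 barrier max(L[1]=3,C[0]=7)→7c, D[1]=7 ok
k=2 barrier max(L[2]=3,C[1]=4)→4c, D[2]=3 SHORT
k=3 barrier max(L[3]=4,C[2]=4)→4c, D[3]=4 ok
k=4 barrier max(L[4]=3,C[3]=2)→3c, D[4]=3 ok
k=5 barrier C[4]=9→9c, D[5]=9 ok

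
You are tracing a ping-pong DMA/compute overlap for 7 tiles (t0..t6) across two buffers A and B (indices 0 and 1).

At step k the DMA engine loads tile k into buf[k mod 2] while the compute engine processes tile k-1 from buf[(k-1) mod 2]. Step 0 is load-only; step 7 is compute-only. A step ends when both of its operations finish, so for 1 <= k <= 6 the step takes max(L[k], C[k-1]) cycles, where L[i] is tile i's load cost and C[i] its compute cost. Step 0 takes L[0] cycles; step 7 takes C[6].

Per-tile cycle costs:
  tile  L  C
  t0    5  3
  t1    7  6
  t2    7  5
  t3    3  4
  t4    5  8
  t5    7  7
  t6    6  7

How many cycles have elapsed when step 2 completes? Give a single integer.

end_cycle[2] = 19

  0. 5=5c; end=5; A:t0 B:-
  1. max(7,3)=7c; end=12; A:t0 B:t1
  2. max(7,6)=7c; end=19; A:t2 B:t1
  3. max(3,5)=5c; end=24; A:t2 B:t3
  4. max(5,4)=5c; end=29; A:t4 B:t3
  5. max(7,8)=8c; end=37; A:t4 B:t5
  6. max(6,7)=7c; end=44; A:t6 B:t5
  7. 7=7c; end=51; A:t6 B:t5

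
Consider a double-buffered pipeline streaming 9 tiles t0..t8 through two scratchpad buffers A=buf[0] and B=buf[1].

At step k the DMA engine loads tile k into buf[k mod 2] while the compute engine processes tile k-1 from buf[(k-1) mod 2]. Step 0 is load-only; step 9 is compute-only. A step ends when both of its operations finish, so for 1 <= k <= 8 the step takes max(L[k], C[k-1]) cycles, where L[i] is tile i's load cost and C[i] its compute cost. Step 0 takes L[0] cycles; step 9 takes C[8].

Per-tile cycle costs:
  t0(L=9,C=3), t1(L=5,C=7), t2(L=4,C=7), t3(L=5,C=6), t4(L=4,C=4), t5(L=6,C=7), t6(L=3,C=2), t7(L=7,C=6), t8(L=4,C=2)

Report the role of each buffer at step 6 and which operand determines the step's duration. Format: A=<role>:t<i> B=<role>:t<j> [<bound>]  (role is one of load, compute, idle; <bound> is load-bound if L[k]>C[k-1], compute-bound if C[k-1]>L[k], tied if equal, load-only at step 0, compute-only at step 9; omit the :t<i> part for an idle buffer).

step 6: A=load:t6 B=compute:t5 [compute-bound]

  0. 9=9c; end=9; A:t0 B:-
  1. max(5,3)=5c; end=14; A:t0 B:t1
  2. max(4,7)=7c; end=21; A:t2 B:t1
  3. max(5,7)=7c; end=28; A:t2 B:t3
  4. max(4,6)=6c; end=34; A:t4 B:t3
  5. max(6,4)=6c; end=40; A:t4 B:t5
  6. max(3,7)=7c; end=47; A:t6 B:t5
  7. max(7,2)=7c; end=54; A:t6 B:t7
  8. max(4,6)=6c; end=60; A:t8 B:t7
  9. 2=2c; end=62; A:t8 B:t7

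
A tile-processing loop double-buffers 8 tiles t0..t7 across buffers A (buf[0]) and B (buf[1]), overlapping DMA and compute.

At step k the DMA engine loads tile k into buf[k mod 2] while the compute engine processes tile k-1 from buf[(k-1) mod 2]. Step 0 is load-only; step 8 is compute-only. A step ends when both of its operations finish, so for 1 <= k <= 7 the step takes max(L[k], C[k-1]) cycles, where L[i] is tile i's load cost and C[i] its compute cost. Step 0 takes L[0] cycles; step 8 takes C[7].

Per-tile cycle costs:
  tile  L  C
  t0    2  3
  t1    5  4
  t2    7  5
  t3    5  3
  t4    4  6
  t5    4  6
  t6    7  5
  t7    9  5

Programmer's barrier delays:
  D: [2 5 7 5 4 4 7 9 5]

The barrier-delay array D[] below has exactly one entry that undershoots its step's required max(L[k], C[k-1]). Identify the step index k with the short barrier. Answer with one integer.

hazard at step 5

k=0 barrier L[0]=2→2c, D[0]=2 ok
k=1 barrier max(L[1]=5,C[0]=3)→5c, D[1]=5 ok
k=2 barrier max(L[2]=7,C[1]=4)→7c, D[2]=7 ok
k=3 barrier max(L[3]=5,C[2]=5)→5c, D[3]=5 ok
k=4 barrier max(L[4]=4,C[3]=3)→4c, D[4]=4 ok
k=5 barrier max(L[5]=4,C[4]=6)→6c, D[5]=4 SHORT
k=6 barrier max(L[6]=7,C[5]=6)→7c, D[6]=7 ok
k=7 barrier max(L[7]=9,C[6]=5)→9c, D[7]=9 ok
k=8 barrier C[7]=5→5c, D[8]=5 ok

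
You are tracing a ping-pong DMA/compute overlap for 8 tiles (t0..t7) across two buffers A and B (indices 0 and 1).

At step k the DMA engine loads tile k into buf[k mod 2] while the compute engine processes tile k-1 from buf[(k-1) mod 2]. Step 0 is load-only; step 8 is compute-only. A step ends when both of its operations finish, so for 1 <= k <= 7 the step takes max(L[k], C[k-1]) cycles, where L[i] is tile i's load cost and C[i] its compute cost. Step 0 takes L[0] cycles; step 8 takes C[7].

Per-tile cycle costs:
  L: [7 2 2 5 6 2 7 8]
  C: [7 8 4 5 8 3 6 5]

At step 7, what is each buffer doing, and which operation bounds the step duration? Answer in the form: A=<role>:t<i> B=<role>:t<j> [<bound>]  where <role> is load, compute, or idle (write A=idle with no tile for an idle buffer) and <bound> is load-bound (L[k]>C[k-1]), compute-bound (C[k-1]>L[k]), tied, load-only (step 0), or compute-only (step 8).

[0] DMA t0→A (7c) ∥ CU idle ⇒ 7c, clock 7
[1] DMA t1→B (2c) ∥ CU A:t0 (7c) ⇒ 7c, clock 14
[2] DMA t2→A (2c) ∥ CU B:t1 (8c) ⇒ 8c, clock 22
[3] DMA t3→B (5c) ∥ CU A:t2 (4c) ⇒ 5c, clock 27
[4] DMA t4→A (6c) ∥ CU B:t3 (5c) ⇒ 6c, clock 33
[5] DMA t5→B (2c) ∥ CU A:t4 (8c) ⇒ 8c, clock 41
[6] DMA t6→A (7c) ∥ CU B:t5 (3c) ⇒ 7c, clock 48
[7] DMA t7→B (8c) ∥ CU A:t6 (6c) ⇒ 8c, clock 56
[8] DMA idle ∥ CU B:t7 (5c) ⇒ 5c, clock 61

step 7: A=compute:t6 B=load:t7 [load-bound]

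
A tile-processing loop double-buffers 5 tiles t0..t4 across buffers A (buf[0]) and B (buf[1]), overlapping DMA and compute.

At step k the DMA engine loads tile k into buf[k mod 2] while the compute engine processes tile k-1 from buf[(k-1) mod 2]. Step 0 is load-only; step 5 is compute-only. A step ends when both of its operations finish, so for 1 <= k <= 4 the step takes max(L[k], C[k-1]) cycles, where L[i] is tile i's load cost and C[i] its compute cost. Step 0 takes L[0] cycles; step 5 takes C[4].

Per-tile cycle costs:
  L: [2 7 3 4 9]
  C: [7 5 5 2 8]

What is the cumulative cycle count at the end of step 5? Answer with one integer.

end_cycle[5] = 36

step 0: L[0]=2 → dur=2, Σ=2 | A=load:t0 B=idle [load-only]
step 1: L[1]=7 C[0]=7 → dur=7, Σ=9 | A=compute:t0 B=load:t1 [tied]
step 2: L[2]=3 C[1]=5 → dur=5, Σ=14 | A=load:t2 B=compute:t1 [compute-bound]
step 3: L[3]=4 C[2]=5 → dur=5, Σ=19 | A=compute:t2 B=load:t3 [compute-bound]
step 4: L[4]=9 C[3]=2 → dur=9, Σ=28 | A=load:t4 B=compute:t3 [load-bound]
step 5: C[4]=8 → dur=8, Σ=36 | A=compute:t4 B=idle [compute-only]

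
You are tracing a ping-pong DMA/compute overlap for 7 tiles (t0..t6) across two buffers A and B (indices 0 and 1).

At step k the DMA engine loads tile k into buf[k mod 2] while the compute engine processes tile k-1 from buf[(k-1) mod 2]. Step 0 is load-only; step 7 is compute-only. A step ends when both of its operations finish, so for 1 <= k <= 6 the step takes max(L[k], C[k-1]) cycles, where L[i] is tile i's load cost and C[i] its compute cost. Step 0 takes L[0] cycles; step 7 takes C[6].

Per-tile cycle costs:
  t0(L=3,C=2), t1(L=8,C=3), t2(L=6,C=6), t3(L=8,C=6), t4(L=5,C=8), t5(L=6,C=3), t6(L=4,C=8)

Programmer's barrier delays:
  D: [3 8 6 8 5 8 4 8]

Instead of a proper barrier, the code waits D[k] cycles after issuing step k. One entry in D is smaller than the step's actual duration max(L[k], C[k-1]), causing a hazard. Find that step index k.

k=0 barrier L[0]=3→3c, D[0]=3 ok
k=1 barrier max(L[1]=8,C[0]=2)→8c, D[1]=8 ok
k=2 barrier max(L[2]=6,C[1]=3)→6c, D[2]=6 ok
k=3 barrier max(L[3]=8,C[2]=6)→8c, D[3]=8 ok
k=4 barrier max(L[4]=5,C[3]=6)→6c, D[4]=5 SHORT
k=5 barrier max(L[5]=6,C[4]=8)→8c, D[5]=8 ok
k=6 barrier max(L[6]=4,C[5]=3)→4c, D[6]=4 ok
k=7 barrier C[6]=8→8c, D[7]=8 ok

hazard at step 4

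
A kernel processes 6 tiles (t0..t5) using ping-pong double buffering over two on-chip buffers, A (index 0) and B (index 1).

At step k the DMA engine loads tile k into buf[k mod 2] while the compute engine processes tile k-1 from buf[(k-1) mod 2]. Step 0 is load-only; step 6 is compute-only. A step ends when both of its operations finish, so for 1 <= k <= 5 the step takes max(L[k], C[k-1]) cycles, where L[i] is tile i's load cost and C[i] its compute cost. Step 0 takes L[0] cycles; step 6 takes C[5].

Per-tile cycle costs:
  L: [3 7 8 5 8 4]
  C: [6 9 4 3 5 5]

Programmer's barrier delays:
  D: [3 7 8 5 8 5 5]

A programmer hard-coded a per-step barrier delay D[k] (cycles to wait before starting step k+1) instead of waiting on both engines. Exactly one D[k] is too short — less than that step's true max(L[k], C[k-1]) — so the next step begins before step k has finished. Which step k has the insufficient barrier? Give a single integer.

hazard at step 2

[0] required=L[0]=3=3 vs D=3 ok
[1] required=max(L[1]=7,C[0]=6)=7 vs D=7 ok
[2] required=max(L[2]=8,C[1]=9)=9 vs D=8 SHORT
[3] required=max(L[3]=5,C[2]=4)=5 vs D=5 ok
[4] required=max(L[4]=8,C[3]=3)=8 vs D=8 ok
[5] required=max(L[5]=4,C[4]=5)=5 vs D=5 ok
[6] required=C[5]=5=5 vs D=5 ok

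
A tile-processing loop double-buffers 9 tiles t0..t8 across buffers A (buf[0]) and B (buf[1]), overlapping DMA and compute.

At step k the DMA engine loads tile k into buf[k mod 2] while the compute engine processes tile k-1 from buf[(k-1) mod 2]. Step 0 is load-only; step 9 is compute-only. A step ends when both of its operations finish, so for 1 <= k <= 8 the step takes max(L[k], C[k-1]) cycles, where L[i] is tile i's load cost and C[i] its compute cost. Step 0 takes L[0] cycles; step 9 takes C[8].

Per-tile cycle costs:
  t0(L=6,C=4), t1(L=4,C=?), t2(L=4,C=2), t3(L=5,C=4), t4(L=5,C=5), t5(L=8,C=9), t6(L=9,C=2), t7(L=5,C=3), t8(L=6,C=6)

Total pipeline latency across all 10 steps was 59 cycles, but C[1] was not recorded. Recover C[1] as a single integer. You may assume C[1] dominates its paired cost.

step 0 = dur = L[0]=6 = 6
step 1 = dur = max(L[1]=4, C[0]=4) = 4
step 2 = dur = max(L[2]=4, C[1]=?) = C[1]  (unknown; binding)
step 3 = dur = max(L[3]=5, C[2]=2) = 5
step 4 = dur = max(L[4]=5, C[3]=4) = 5
step 5 = dur = max(L[5]=8, C[4]=5) = 8
step 6 = dur = max(L[6]=9, C[5]=9) = 9
step 7 = dur = max(L[7]=5, C[6]=2) = 5
step 8 = dur = max(L[8]=6, C[7]=3) = 6
step 9 = dur = C[8]=6 = 6
sum of known step durations = 54
dur[2] = total - known = 59 - 54 = 5
C[1] is the binding max in step 2, so C[1] = dur[2] = 5

C[1] = 5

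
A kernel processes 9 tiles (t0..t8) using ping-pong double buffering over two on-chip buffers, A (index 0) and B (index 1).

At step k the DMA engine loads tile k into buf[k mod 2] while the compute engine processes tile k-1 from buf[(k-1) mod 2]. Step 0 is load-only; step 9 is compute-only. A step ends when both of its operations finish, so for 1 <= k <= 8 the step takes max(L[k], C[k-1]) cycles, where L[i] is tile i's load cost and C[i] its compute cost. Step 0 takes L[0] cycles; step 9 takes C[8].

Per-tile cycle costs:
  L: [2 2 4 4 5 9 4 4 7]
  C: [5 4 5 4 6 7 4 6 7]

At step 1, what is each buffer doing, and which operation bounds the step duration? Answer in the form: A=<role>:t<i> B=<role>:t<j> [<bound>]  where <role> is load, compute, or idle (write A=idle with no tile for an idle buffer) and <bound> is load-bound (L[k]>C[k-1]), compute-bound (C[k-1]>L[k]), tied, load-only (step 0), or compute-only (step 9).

step 0: L[0]=2 → dur=2, Σ=2 | A=load:t0 B=idle [load-only]
step 1: L[1]=2 C[0]=5 → dur=5, Σ=7 | A=compute:t0 B=load:t1 [compute-bound]
step 2: L[2]=4 C[1]=4 → dur=4, Σ=11 | A=load:t2 B=compute:t1 [tied]
step 3: L[3]=4 C[2]=5 → dur=5, Σ=16 | A=compute:t2 B=load:t3 [compute-bound]
step 4: L[4]=5 C[3]=4 → dur=5, Σ=21 | A=load:t4 B=compute:t3 [load-bound]
step 5: L[5]=9 C[4]=6 → dur=9, Σ=30 | A=compute:t4 B=load:t5 [load-bound]
step 6: L[6]=4 C[5]=7 → dur=7, Σ=37 | A=load:t6 B=compute:t5 [compute-bound]
step 7: L[7]=4 C[6]=4 → dur=4, Σ=41 | A=compute:t6 B=load:t7 [tied]
step 8: L[8]=7 C[7]=6 → dur=7, Σ=48 | A=load:t8 B=compute:t7 [load-bound]
step 9: C[8]=7 → dur=7, Σ=55 | A=compute:t8 B=idle [compute-only]

step 1: A=compute:t0 B=load:t1 [compute-bound]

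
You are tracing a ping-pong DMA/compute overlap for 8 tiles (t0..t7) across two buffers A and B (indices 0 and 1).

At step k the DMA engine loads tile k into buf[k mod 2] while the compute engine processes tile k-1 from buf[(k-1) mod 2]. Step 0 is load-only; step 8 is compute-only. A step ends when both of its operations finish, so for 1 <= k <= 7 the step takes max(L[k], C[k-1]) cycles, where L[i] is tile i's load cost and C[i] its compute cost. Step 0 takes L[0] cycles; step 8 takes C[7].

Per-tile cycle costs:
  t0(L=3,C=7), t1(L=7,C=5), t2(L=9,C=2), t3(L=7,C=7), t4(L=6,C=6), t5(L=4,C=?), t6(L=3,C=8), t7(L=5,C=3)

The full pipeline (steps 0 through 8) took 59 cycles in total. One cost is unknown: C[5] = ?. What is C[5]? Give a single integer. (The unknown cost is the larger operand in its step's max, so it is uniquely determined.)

step 0: dur = L[0]=3 = 3
step 1: dur = max(L[1]=7, C[0]=7) = 7
step 2: dur = max(L[2]=9, C[1]=5) = 9
step 3: dur = max(L[3]=7, C[2]=2) = 7
step 4: dur = max(L[4]=6, C[3]=7) = 7
step 5: dur = max(L[5]=4, C[4]=6) = 6
step 6: dur = max(L[6]=3, C[5]=?) = C[5]  (unknown; binding)
step 7: dur = max(L[7]=5, C[6]=8) = 8
step 8: dur = C[7]=3 = 3
sum of known step durations = 50
dur[6] = total - known = 59 - 50 = 9
C[5] is the binding max in step 6, so C[5] = dur[6] = 9

C[5] = 9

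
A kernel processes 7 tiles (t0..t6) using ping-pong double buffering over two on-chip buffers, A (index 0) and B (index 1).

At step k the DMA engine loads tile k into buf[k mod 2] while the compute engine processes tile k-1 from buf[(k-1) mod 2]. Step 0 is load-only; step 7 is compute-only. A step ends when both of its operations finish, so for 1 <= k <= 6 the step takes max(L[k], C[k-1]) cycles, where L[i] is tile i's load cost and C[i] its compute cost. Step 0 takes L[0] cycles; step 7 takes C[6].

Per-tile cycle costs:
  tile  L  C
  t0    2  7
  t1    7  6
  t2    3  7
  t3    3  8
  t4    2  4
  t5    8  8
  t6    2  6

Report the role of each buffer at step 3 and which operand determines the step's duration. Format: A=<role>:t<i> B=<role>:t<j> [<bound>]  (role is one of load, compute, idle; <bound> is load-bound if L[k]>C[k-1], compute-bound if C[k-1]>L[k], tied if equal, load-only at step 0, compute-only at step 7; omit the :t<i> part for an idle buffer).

step 0: L[0]=2 → dur=2, Σ=2 | A=load:t0 B=idle [load-only]
step 1: L[1]=7 C[0]=7 → dur=7, Σ=9 | A=compute:t0 B=load:t1 [tied]
step 2: L[2]=3 C[1]=6 → dur=6, Σ=15 | A=load:t2 B=compute:t1 [compute-bound]
step 3: L[3]=3 C[2]=7 → dur=7, Σ=22 | A=compute:t2 B=load:t3 [compute-bound]
step 4: L[4]=2 C[3]=8 → dur=8, Σ=30 | A=load:t4 B=compute:t3 [compute-bound]
step 5: L[5]=8 C[4]=4 → dur=8, Σ=38 | A=compute:t4 B=load:t5 [load-bound]
step 6: L[6]=2 C[5]=8 → dur=8, Σ=46 | A=load:t6 B=compute:t5 [compute-bound]
step 7: C[6]=6 → dur=6, Σ=52 | A=compute:t6 B=idle [compute-only]

step 3: A=compute:t2 B=load:t3 [compute-bound]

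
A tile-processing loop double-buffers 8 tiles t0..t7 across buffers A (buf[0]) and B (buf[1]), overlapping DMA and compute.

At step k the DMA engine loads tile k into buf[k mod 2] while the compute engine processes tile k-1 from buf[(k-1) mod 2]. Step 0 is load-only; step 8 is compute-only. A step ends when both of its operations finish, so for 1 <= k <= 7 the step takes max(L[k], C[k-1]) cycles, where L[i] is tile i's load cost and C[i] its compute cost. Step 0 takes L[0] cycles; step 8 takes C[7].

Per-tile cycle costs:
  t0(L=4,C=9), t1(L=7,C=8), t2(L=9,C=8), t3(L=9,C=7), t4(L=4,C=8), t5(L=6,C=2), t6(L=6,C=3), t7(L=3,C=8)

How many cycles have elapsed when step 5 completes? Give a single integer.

end_cycle[5] = 46

[0] DMA t0→A (4c) ∥ CU idle ⇒ 4c, clock 4
[1] DMA t1→B (7c) ∥ CU A:t0 (9c) ⇒ 9c, clock 13
[2] DMA t2→A (9c) ∥ CU B:t1 (8c) ⇒ 9c, clock 22
[3] DMA t3→B (9c) ∥ CU A:t2 (8c) ⇒ 9c, clock 31
[4] DMA t4→A (4c) ∥ CU B:t3 (7c) ⇒ 7c, clock 38
[5] DMA t5→B (6c) ∥ CU A:t4 (8c) ⇒ 8c, clock 46
[6] DMA t6→A (6c) ∥ CU B:t5 (2c) ⇒ 6c, clock 52
[7] DMA t7→B (3c) ∥ CU A:t6 (3c) ⇒ 3c, clock 55
[8] DMA idle ∥ CU B:t7 (8c) ⇒ 8c, clock 63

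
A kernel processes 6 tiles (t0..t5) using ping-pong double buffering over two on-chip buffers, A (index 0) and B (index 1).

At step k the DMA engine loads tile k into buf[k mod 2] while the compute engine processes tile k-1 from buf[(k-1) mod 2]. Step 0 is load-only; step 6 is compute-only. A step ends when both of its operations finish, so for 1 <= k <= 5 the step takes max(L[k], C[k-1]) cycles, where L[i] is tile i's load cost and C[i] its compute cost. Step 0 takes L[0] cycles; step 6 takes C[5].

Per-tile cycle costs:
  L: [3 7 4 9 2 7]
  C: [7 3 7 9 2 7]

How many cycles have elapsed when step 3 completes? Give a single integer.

step 0: L[0]=3 → dur=3, Σ=3 | A=load:t0 B=idle [load-only]
step 1: L[1]=7 C[0]=7 → dur=7, Σ=10 | A=compute:t0 B=load:t1 [tied]
step 2: L[2]=4 C[1]=3 → dur=4, Σ=14 | A=load:t2 B=compute:t1 [load-bound]
step 3: L[3]=9 C[2]=7 → dur=9, Σ=23 | A=compute:t2 B=load:t3 [load-bound]
step 4: L[4]=2 C[3]=9 → dur=9, Σ=32 | A=load:t4 B=compute:t3 [compute-bound]
step 5: L[5]=7 C[4]=2 → dur=7, Σ=39 | A=compute:t4 B=load:t5 [load-bound]
step 6: C[5]=7 → dur=7, Σ=46 | A=idle B=compute:t5 [compute-only]

end_cycle[3] = 23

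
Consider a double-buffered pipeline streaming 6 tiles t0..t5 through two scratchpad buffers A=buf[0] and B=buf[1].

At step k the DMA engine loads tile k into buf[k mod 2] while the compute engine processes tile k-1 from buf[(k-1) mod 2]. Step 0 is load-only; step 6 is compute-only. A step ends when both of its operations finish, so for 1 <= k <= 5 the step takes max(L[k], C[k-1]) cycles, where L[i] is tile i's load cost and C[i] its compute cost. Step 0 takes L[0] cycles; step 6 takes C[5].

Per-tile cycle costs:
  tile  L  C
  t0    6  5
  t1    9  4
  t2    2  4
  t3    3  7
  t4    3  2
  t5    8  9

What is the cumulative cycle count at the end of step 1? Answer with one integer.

end_cycle[1] = 15

  0. 6=6c; end=6; A:t0 B:-
  1. max(9,5)=9c; end=15; A:t0 B:t1
  2. max(2,4)=4c; end=19; A:t2 B:t1
  3. max(3,4)=4c; end=23; A:t2 B:t3
  4. max(3,7)=7c; end=30; A:t4 B:t3
  5. max(8,2)=8c; end=38; A:t4 B:t5
  6. 9=9c; end=47; A:t4 B:t5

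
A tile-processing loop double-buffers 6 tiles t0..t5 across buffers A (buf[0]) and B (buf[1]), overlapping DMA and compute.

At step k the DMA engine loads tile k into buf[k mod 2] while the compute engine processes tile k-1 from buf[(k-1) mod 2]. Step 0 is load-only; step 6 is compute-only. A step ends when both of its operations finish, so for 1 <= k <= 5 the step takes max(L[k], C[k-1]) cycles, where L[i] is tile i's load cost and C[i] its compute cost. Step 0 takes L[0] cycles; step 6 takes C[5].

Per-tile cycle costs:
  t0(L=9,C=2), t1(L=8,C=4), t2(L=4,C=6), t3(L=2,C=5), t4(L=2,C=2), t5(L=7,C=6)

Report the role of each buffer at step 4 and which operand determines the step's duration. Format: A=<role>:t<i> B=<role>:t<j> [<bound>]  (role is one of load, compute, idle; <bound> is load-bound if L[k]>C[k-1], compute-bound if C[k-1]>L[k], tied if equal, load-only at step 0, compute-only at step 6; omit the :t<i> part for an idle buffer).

step 4: A=load:t4 B=compute:t3 [compute-bound]

k=0 load=t0/9c comp=- wait=9 total=9
k=1 load=t1/8c comp=t0/2c wait=8 total=17
k=2 load=t2/4c comp=t1/4c wait=4 total=21
k=3 load=t3/2c comp=t2/6c wait=6 total=27
k=4 load=t4/2c comp=t3/5c wait=5 total=32
k=5 load=t5/7c comp=t4/2c wait=7 total=39
k=6 load=- comp=t5/6c wait=6 total=45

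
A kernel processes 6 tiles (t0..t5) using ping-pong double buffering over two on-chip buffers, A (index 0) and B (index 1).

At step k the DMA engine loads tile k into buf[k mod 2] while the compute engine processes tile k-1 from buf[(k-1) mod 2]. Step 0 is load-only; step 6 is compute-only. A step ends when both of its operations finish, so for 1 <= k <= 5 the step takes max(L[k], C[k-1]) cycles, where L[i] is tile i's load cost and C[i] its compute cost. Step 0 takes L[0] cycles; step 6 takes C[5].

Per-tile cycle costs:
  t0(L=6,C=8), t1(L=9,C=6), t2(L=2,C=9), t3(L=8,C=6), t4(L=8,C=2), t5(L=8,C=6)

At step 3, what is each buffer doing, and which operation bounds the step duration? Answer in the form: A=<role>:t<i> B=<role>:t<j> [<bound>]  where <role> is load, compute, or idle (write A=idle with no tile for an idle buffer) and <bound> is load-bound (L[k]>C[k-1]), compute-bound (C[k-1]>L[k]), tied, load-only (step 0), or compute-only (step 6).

step 3: A=compute:t2 B=load:t3 [compute-bound]

  0. 6=6c; end=6; A:t0 B:-
  1. max(9,8)=9c; end=15; A:t0 B:t1
  2. max(2,6)=6c; end=21; A:t2 B:t1
  3. max(8,9)=9c; end=30; A:t2 B:t3
  4. max(8,6)=8c; end=38; A:t4 B:t3
  5. max(8,2)=8c; end=46; A:t4 B:t5
  6. 6=6c; end=52; A:t4 B:t5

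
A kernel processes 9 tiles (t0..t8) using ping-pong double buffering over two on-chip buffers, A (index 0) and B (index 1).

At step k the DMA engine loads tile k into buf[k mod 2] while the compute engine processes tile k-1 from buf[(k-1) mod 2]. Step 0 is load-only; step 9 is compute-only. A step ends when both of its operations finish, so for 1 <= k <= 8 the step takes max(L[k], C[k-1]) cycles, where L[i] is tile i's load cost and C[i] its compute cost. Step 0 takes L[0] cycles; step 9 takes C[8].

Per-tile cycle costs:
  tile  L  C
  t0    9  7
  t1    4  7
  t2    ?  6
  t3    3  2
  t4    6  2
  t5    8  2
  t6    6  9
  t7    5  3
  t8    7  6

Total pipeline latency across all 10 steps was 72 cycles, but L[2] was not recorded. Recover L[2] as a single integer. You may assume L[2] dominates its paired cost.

step 0 = dur = L[0]=9 = 9
step 1 = dur = max(L[1]=4, C[0]=7) = 7
step 2 = dur = max(L[2]=?, C[1]=7) = L[2]  (unknown; binding)
step 3 = dur = max(L[3]=3, C[2]=6) = 6
step 4 = dur = max(L[4]=6, C[3]=2) = 6
step 5 = dur = max(L[5]=8, C[4]=2) = 8
step 6 = dur = max(L[6]=6, C[5]=2) = 6
step 7 = dur = max(L[7]=5, C[6]=9) = 9
step 8 = dur = max(L[8]=7, C[7]=3) = 7
step 9 = dur = C[8]=6 = 6
sum of known step durations = 64
dur[2] = total - known = 72 - 64 = 8
L[2] is the binding max in step 2, so L[2] = dur[2] = 8

L[2] = 8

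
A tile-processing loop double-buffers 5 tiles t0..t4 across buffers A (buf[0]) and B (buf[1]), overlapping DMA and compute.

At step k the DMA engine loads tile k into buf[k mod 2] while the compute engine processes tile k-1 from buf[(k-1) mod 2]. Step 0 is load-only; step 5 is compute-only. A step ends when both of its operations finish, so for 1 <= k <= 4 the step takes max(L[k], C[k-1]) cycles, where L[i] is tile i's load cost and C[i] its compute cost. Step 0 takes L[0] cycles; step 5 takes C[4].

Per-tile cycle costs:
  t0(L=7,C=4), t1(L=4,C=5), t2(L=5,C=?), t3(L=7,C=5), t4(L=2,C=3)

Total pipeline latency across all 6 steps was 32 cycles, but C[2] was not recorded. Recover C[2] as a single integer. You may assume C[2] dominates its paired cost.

step 0 = dur = L[0]=7 = 7
step 1 = dur = max(L[1]=4, C[0]=4) = 4
step 2 = dur = max(L[2]=5, C[1]=5) = 5
step 3 = dur = max(L[3]=7, C[2]=?) = C[2]  (unknown; binding)
step 4 = dur = max(L[4]=2, C[3]=5) = 5
step 5 = dur = C[4]=3 = 3
sum of known step durations = 24
dur[3] = total - known = 32 - 24 = 8
C[2] is the binding max in step 3, so C[2] = dur[3] = 8

C[2] = 8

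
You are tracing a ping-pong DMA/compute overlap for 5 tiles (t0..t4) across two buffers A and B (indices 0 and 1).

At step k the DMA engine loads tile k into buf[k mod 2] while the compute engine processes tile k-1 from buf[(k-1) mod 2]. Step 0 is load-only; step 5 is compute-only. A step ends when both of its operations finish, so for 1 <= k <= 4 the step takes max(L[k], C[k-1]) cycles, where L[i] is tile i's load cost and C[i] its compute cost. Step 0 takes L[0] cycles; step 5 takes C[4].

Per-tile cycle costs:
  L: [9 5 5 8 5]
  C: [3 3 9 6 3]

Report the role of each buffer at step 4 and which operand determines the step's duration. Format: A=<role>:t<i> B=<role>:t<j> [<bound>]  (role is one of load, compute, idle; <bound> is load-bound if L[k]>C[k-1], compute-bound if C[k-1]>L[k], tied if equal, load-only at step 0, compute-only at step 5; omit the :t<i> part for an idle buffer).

step 4: A=load:t4 B=compute:t3 [compute-bound]

  0. 9=9c; end=9; A:t0 B:-
  1. max(5,3)=5c; end=14; A:t0 B:t1
  2. max(5,3)=5c; end=19; A:t2 B:t1
  3. max(8,9)=9c; end=28; A:t2 B:t3
  4. max(5,6)=6c; end=34; A:t4 B:t3
  5. 3=3c; end=37; A:t4 B:t3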